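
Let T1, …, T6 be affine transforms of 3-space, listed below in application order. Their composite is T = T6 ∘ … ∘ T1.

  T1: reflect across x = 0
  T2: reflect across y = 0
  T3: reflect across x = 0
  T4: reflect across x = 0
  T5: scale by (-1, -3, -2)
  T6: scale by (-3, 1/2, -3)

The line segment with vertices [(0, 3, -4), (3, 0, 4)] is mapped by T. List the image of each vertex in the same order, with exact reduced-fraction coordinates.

image vertices: (0, 9/2, -24), (-9, 0, 24)

T1 reflect across x = 0: (0, 3, -4) → (0, 3, -4); (3, 0, 4) → (-3, 0, 4)
T2 reflect across y = 0: (0, 3, -4) → (0, -3, -4); (-3, 0, 4) → (-3, 0, 4)
T3 reflect across x = 0: (0, -3, -4) → (0, -3, -4); (-3, 0, 4) → (3, 0, 4)
T4 reflect across x = 0: (0, -3, -4) → (0, -3, -4); (3, 0, 4) → (-3, 0, 4)
T5 scale by (-1, -3, -2): (0, -3, -4) → (0, 9, 8); (-3, 0, 4) → (3, 0, -8)
T6 scale by (-3, 1/2, -3): (0, 9, 8) → (0, 9/2, -24); (3, 0, -8) → (-9, 0, 24)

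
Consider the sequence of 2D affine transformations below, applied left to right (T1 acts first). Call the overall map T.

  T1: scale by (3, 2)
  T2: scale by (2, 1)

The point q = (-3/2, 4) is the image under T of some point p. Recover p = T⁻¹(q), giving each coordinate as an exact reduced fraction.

T1 = [3 0 0; 0 2 0; 0 0 1]
T2·T1 = [6 0 0; 0 2 0; 0 0 1]
det M = 12; M⁻¹ = [1/6 0 0; 0 1/2 0; 0 0 1]
M⁻¹ · (-3/2, 4)ᵀ = (-1/4, 2)ᵀ

p = (-1/4, 2)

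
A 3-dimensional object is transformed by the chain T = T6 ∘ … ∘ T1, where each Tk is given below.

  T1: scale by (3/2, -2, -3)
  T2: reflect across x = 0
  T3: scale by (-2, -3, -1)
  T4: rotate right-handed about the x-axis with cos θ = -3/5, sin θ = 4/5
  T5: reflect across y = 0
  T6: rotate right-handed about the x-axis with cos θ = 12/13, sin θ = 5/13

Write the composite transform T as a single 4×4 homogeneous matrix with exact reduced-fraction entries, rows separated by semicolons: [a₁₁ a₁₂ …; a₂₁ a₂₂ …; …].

T = [3 0 0 0; 0 96/65 189/65 0; 0 378/65 -48/65 0; 0 0 0 1]

T1 = [3/2 0 0 0; 0 -2 0 0; 0 0 -3 0; 0 0 0 1]
T2·T1 = [-3/2 0 0 0; 0 -2 0 0; 0 0 -3 0; 0 0 0 1]
T3·…·T1 = [3 0 0 0; 0 6 0 0; 0 0 3 0; 0 0 0 1]
T4·…·T1 = [3 0 0 0; 0 -18/5 -12/5 0; 0 24/5 -9/5 0; 0 0 0 1]
T5·…·T1 = [3 0 0 0; 0 18/5 12/5 0; 0 24/5 -9/5 0; 0 0 0 1]
T6·…·T1 = [3 0 0 0; 0 96/65 189/65 0; 0 378/65 -48/65 0; 0 0 0 1]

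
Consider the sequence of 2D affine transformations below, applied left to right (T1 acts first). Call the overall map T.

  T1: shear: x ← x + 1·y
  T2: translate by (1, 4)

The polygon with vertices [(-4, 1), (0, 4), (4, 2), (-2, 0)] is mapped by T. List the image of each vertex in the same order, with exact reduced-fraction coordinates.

T1 shear: x ← x + 1·y: (-4, 1) → (-3, 1); (0, 4) → (4, 4); (4, 2) → (6, 2); (-2, 0) → (-2, 0)
T2 translate by (1, 4): (-3, 1) → (-2, 5); (4, 4) → (5, 8); (6, 2) → (7, 6); (-2, 0) → (-1, 4)

image vertices: (-2, 5), (5, 8), (7, 6), (-1, 4)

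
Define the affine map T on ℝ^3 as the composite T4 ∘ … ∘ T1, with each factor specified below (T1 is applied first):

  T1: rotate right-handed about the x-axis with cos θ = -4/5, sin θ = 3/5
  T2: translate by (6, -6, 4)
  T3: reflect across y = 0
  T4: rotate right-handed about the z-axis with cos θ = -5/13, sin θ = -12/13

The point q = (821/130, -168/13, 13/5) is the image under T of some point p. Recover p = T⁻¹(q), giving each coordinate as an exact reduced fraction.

p = (7/2, 3, 4)

T1 = [1 0 0 0; 0 -4/5 -3/5 0; 0 3/5 -4/5 0; 0 0 0 1]
T2·T1 = [1 0 0 6; 0 -4/5 -3/5 -6; 0 3/5 -4/5 4; 0 0 0 1]
T3·…·T1 = [1 0 0 6; 0 4/5 3/5 6; 0 3/5 -4/5 4; 0 0 0 1]
T4·…·T1 = [-5/13 48/65 36/65 42/13; -12/13 -4/13 -3/13 -102/13; 0 3/5 -4/5 4; 0 0 0 1]
det M = -1; M⁻¹ = [-5/13 -12/13 0 -6; 48/65 -4/13 3/5 -36/5; 36/65 -3/13 -4/5 -2/5; 0 0 0 1]
M⁻¹ · (821/130, -168/13, 13/5)ᵀ = (7/2, 3, 4)ᵀ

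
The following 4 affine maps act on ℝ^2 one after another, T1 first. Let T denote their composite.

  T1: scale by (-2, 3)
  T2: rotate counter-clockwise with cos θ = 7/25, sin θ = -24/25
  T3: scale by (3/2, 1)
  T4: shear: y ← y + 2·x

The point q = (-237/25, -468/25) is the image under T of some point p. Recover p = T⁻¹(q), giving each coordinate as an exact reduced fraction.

T1 = [-2 0 0; 0 3 0; 0 0 1]
T2·T1 = [-14/25 72/25 0; 48/25 21/25 0; 0 0 1]
T3·…·T1 = [-21/25 108/25 0; 48/25 21/25 0; 0 0 1]
T4·…·T1 = [-21/25 108/25 0; 6/25 237/25 0; 0 0 1]
det M = -9; M⁻¹ = [-79/75 12/25 0; 2/75 7/75 0; 0 0 1]
M⁻¹ · (-237/25, -468/25)ᵀ = (1, -2)ᵀ

p = (1, -2)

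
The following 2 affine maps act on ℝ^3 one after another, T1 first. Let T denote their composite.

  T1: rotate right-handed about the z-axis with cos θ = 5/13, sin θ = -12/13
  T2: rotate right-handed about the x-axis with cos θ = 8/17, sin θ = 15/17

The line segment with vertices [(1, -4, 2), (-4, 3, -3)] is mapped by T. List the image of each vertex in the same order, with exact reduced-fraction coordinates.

T1 rotate right-handed about the z-axis with cos θ = 5/13, sin θ = -12/13: (1, -4, 2) → (-43/13, -32/13, 2); (-4, 3, -3) → (16/13, 63/13, -3)
T2 rotate right-handed about the x-axis with cos θ = 8/17, sin θ = 15/17: (-43/13, -32/13, 2) → (-43/13, -38/13, -16/13); (16/13, 63/13, -3) → (16/13, 1089/221, 633/221)

image vertices: (-43/13, -38/13, -16/13), (16/13, 1089/221, 633/221)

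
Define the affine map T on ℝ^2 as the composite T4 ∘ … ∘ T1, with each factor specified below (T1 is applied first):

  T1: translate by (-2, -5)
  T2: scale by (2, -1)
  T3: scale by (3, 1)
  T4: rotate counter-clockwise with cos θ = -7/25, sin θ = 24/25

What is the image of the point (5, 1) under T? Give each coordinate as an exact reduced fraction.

T(p) = (-222/25, 404/25)

T1 translate by (-2, -5): (5, 1) → (3, -4)
T2 scale by (2, -1): (3, -4) → (6, 4)
T3 scale by (3, 1): (6, 4) → (18, 4)
T4 rotate counter-clockwise with cos θ = -7/25, sin θ = 24/25: (18, 4) → (-222/25, 404/25)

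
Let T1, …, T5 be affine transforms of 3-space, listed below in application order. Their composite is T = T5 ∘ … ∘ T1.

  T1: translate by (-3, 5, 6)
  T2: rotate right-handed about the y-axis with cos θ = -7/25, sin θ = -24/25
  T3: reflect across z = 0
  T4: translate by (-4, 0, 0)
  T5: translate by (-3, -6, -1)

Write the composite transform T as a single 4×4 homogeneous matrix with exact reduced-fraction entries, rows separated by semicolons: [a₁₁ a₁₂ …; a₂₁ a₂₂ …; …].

T1 = [1 0 0 -3; 0 1 0 5; 0 0 1 6; 0 0 0 1]
T2·T1 = [-7/25 0 -24/25 -123/25; 0 1 0 5; 24/25 0 -7/25 -114/25; 0 0 0 1]
T3·…·T1 = [-7/25 0 -24/25 -123/25; 0 1 0 5; -24/25 0 7/25 114/25; 0 0 0 1]
T4·…·T1 = [-7/25 0 -24/25 -223/25; 0 1 0 5; -24/25 0 7/25 114/25; 0 0 0 1]
T5·…·T1 = [-7/25 0 -24/25 -298/25; 0 1 0 -1; -24/25 0 7/25 89/25; 0 0 0 1]

T = [-7/25 0 -24/25 -298/25; 0 1 0 -1; -24/25 0 7/25 89/25; 0 0 0 1]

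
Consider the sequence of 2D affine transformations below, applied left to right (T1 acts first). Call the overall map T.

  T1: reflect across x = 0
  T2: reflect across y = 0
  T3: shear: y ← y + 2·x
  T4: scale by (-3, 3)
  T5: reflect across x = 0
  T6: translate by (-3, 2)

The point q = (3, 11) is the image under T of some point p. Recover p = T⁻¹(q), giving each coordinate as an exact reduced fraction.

p = (-2, 1)

T1 = [-1 0 0; 0 1 0; 0 0 1]
T2·T1 = [-1 0 0; 0 -1 0; 0 0 1]
T3·…·T1 = [-1 0 0; -2 -1 0; 0 0 1]
T4·…·T1 = [3 0 0; -6 -3 0; 0 0 1]
T5·…·T1 = [-3 0 0; -6 -3 0; 0 0 1]
T6·…·T1 = [-3 0 -3; -6 -3 2; 0 0 1]
det M = 9; M⁻¹ = [-1/3 0 -1; 2/3 -1/3 8/3; 0 0 1]
M⁻¹ · (3, 11)ᵀ = (-2, 1)ᵀ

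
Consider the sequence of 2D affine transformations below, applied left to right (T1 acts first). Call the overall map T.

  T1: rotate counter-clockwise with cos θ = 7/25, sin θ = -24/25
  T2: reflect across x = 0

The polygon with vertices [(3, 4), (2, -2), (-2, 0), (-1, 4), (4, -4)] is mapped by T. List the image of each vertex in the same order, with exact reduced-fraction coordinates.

T1 rotate counter-clockwise with cos θ = 7/25, sin θ = -24/25: (3, 4) → (117/25, -44/25); (2, -2) → (-34/25, -62/25); (-2, 0) → (-14/25, 48/25); (-1, 4) → (89/25, 52/25); (4, -4) → (-68/25, -124/25)
T2 reflect across x = 0: (117/25, -44/25) → (-117/25, -44/25); (-34/25, -62/25) → (34/25, -62/25); (-14/25, 48/25) → (14/25, 48/25); (89/25, 52/25) → (-89/25, 52/25); (-68/25, -124/25) → (68/25, -124/25)

image vertices: (-117/25, -44/25), (34/25, -62/25), (14/25, 48/25), (-89/25, 52/25), (68/25, -124/25)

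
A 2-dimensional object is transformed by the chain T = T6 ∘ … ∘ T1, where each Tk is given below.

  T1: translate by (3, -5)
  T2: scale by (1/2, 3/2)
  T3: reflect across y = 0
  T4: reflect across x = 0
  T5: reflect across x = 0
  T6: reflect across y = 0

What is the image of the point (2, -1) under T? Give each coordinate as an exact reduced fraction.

T1 translate by (3, -5): (2, -1) → (5, -6)
T2 scale by (1/2, 3/2): (5, -6) → (5/2, -9)
T3 reflect across y = 0: (5/2, -9) → (5/2, 9)
T4 reflect across x = 0: (5/2, 9) → (-5/2, 9)
T5 reflect across x = 0: (-5/2, 9) → (5/2, 9)
T6 reflect across y = 0: (5/2, 9) → (5/2, -9)

T(p) = (5/2, -9)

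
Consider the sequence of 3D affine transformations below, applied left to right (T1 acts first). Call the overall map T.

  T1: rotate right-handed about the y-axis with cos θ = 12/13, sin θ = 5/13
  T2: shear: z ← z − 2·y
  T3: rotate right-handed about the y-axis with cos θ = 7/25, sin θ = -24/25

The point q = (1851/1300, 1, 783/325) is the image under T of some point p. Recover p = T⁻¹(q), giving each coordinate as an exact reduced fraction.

T1 = [12/13 0 5/13 0; 0 1 0 0; -5/13 0 12/13 0; 0 0 0 1]
T2·T1 = [12/13 0 5/13 0; 0 1 0 0; -5/13 -2 12/13 0; 0 0 0 1]
T3·…·T1 = [204/325 48/25 -253/325 0; 0 1 0 0; 253/325 -14/25 204/325 0; 0 0 0 1]
det M = 1; M⁻¹ = [204/325 -10/13 253/325 0; 0 1 0 0; -253/325 24/13 204/325 0; 0 0 0 1]
M⁻¹ · (1851/1300, 1, 783/325)ᵀ = (2, 1, 9/4)ᵀ

p = (2, 1, 9/4)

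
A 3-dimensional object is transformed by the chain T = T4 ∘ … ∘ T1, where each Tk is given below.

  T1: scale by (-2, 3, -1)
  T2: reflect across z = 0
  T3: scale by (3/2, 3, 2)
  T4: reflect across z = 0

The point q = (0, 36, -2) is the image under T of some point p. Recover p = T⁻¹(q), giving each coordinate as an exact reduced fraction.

T1 = [-2 0 0 0; 0 3 0 0; 0 0 -1 0; 0 0 0 1]
T2·T1 = [-2 0 0 0; 0 3 0 0; 0 0 1 0; 0 0 0 1]
T3·…·T1 = [-3 0 0 0; 0 9 0 0; 0 0 2 0; 0 0 0 1]
T4·…·T1 = [-3 0 0 0; 0 9 0 0; 0 0 -2 0; 0 0 0 1]
det M = 54; M⁻¹ = [-1/3 0 0 0; 0 1/9 0 0; 0 0 -1/2 0; 0 0 0 1]
M⁻¹ · (0, 36, -2)ᵀ = (0, 4, 1)ᵀ

p = (0, 4, 1)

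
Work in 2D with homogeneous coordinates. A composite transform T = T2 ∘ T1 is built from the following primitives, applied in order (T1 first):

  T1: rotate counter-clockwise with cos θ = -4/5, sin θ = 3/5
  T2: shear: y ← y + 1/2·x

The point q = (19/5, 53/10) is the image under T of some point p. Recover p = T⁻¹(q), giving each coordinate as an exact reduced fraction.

T1 = [-4/5 -3/5 0; 3/5 -4/5 0; 0 0 1]
T2·T1 = [-4/5 -3/5 0; 1/5 -11/10 0; 0 0 1]
det M = 1; M⁻¹ = [-11/10 3/5 0; -1/5 -4/5 0; 0 0 1]
M⁻¹ · (19/5, 53/10)ᵀ = (-1, -5)ᵀ

p = (-1, -5)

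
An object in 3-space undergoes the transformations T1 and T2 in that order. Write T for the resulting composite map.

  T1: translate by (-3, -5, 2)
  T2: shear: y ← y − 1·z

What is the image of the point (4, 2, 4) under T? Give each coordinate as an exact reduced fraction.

T1 translate by (-3, -5, 2): (4, 2, 4) → (1, -3, 6)
T2 shear: y ← y − 1·z: (1, -3, 6) → (1, -9, 6)

T(p) = (1, -9, 6)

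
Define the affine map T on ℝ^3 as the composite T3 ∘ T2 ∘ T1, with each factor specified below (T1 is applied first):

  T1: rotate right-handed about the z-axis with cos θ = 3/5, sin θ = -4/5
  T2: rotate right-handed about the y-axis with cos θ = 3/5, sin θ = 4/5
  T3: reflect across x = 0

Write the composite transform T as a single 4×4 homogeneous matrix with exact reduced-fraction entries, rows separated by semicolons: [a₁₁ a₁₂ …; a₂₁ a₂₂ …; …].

T1 = [3/5 4/5 0 0; -4/5 3/5 0 0; 0 0 1 0; 0 0 0 1]
T2·T1 = [9/25 12/25 4/5 0; -4/5 3/5 0 0; -12/25 -16/25 3/5 0; 0 0 0 1]
T3·…·T1 = [-9/25 -12/25 -4/5 0; -4/5 3/5 0 0; -12/25 -16/25 3/5 0; 0 0 0 1]

T = [-9/25 -12/25 -4/5 0; -4/5 3/5 0 0; -12/25 -16/25 3/5 0; 0 0 0 1]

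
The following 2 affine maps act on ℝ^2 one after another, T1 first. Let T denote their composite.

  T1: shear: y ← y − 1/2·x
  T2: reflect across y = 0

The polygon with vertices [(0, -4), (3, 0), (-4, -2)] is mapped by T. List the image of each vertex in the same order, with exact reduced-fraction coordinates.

T1 shear: y ← y − 1/2·x: (0, -4) → (0, -4); (3, 0) → (3, -3/2); (-4, -2) → (-4, 0)
T2 reflect across y = 0: (0, -4) → (0, 4); (3, -3/2) → (3, 3/2); (-4, 0) → (-4, 0)

image vertices: (0, 4), (3, 3/2), (-4, 0)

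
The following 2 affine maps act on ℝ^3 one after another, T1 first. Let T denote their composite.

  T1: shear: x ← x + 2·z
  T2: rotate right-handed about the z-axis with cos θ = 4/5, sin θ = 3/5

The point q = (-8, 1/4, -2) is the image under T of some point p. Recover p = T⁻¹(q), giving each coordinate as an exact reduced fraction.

p = (-9/4, 5, -2)

T1 = [1 0 2 0; 0 1 0 0; 0 0 1 0; 0 0 0 1]
T2·T1 = [4/5 -3/5 8/5 0; 3/5 4/5 6/5 0; 0 0 1 0; 0 0 0 1]
det M = 1; M⁻¹ = [4/5 3/5 -2 0; -3/5 4/5 0 0; 0 0 1 0; 0 0 0 1]
M⁻¹ · (-8, 1/4, -2)ᵀ = (-9/4, 5, -2)ᵀ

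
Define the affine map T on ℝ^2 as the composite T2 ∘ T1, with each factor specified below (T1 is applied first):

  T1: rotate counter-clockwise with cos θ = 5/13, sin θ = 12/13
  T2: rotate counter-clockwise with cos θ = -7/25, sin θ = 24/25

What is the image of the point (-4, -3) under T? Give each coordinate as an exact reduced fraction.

T(p) = (56/13, 33/13)

T1 rotate counter-clockwise with cos θ = 5/13, sin θ = 12/13: (-4, -3) → (16/13, -63/13)
T2 rotate counter-clockwise with cos θ = -7/25, sin θ = 24/25: (16/13, -63/13) → (56/13, 33/13)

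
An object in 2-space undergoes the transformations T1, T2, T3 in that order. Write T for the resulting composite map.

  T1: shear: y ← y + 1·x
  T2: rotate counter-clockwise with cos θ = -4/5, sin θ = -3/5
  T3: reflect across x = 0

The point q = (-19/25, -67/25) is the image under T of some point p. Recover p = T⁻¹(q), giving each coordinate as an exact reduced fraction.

T1 = [1 0 0; 1 1 0; 0 0 1]
T2·T1 = [-1/5 3/5 0; -7/5 -4/5 0; 0 0 1]
T3·…·T1 = [1/5 -3/5 0; -7/5 -4/5 0; 0 0 1]
det M = -1; M⁻¹ = [4/5 -3/5 0; -7/5 -1/5 0; 0 0 1]
M⁻¹ · (-19/25, -67/25)ᵀ = (1, 8/5)ᵀ

p = (1, 8/5)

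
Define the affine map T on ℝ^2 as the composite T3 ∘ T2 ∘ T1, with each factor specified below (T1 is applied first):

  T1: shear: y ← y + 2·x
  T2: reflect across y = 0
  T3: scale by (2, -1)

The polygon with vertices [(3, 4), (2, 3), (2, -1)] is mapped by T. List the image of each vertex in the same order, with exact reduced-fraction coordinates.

image vertices: (6, 10), (4, 7), (4, 3)

T1 shear: y ← y + 2·x: (3, 4) → (3, 10); (2, 3) → (2, 7); (2, -1) → (2, 3)
T2 reflect across y = 0: (3, 10) → (3, -10); (2, 7) → (2, -7); (2, 3) → (2, -3)
T3 scale by (2, -1): (3, -10) → (6, 10); (2, -7) → (4, 7); (2, -3) → (4, 3)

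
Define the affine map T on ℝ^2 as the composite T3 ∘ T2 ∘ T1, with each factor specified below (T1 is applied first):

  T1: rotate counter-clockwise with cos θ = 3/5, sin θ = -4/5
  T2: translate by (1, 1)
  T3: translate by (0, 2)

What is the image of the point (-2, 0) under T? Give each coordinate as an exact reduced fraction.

T(p) = (-1/5, 23/5)

T1 rotate counter-clockwise with cos θ = 3/5, sin θ = -4/5: (-2, 0) → (-6/5, 8/5)
T2 translate by (1, 1): (-6/5, 8/5) → (-1/5, 13/5)
T3 translate by (0, 2): (-1/5, 13/5) → (-1/5, 23/5)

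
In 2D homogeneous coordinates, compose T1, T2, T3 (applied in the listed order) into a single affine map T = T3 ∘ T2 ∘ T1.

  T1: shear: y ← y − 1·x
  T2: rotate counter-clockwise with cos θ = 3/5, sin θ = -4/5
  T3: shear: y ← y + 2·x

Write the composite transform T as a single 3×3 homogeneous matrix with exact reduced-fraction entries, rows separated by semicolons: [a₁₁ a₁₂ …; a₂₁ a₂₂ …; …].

T1 = [1 0 0; -1 1 0; 0 0 1]
T2·T1 = [-1/5 4/5 0; -7/5 3/5 0; 0 0 1]
T3·…·T1 = [-1/5 4/5 0; -9/5 11/5 0; 0 0 1]

T = [-1/5 4/5 0; -9/5 11/5 0; 0 0 1]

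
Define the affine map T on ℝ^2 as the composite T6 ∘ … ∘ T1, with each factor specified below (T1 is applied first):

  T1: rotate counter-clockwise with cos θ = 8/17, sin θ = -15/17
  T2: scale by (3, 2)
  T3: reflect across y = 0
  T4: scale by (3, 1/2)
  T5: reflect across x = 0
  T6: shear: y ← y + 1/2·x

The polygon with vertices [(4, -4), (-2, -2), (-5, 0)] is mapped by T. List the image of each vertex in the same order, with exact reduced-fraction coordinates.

T1 rotate counter-clockwise with cos θ = 8/17, sin θ = -15/17: (4, -4) → (-28/17, -92/17); (-2, -2) → (-46/17, 14/17); (-5, 0) → (-40/17, 75/17)
T2 scale by (3, 2): (-28/17, -92/17) → (-84/17, -184/17); (-46/17, 14/17) → (-138/17, 28/17); (-40/17, 75/17) → (-120/17, 150/17)
T3 reflect across y = 0: (-84/17, -184/17) → (-84/17, 184/17); (-138/17, 28/17) → (-138/17, -28/17); (-120/17, 150/17) → (-120/17, -150/17)
T4 scale by (3, 1/2): (-84/17, 184/17) → (-252/17, 92/17); (-138/17, -28/17) → (-414/17, -14/17); (-120/17, -150/17) → (-360/17, -75/17)
T5 reflect across x = 0: (-252/17, 92/17) → (252/17, 92/17); (-414/17, -14/17) → (414/17, -14/17); (-360/17, -75/17) → (360/17, -75/17)
T6 shear: y ← y + 1/2·x: (252/17, 92/17) → (252/17, 218/17); (414/17, -14/17) → (414/17, 193/17); (360/17, -75/17) → (360/17, 105/17)

image vertices: (252/17, 218/17), (414/17, 193/17), (360/17, 105/17)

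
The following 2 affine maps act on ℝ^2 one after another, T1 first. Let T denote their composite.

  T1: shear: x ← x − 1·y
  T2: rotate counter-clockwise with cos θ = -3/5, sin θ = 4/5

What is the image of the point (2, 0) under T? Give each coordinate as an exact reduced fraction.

T(p) = (-6/5, 8/5)

T1 shear: x ← x − 1·y: (2, 0) → (2, 0)
T2 rotate counter-clockwise with cos θ = -3/5, sin θ = 4/5: (2, 0) → (-6/5, 8/5)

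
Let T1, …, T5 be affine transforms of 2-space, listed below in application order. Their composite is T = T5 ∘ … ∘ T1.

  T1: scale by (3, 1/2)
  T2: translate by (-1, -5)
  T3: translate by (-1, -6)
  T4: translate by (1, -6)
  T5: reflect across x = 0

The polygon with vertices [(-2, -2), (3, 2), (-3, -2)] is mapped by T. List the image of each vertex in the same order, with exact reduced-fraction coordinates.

image vertices: (7, -18), (-8, -16), (10, -18)

T1 scale by (3, 1/2): (-2, -2) → (-6, -1); (3, 2) → (9, 1); (-3, -2) → (-9, -1)
T2 translate by (-1, -5): (-6, -1) → (-7, -6); (9, 1) → (8, -4); (-9, -1) → (-10, -6)
T3 translate by (-1, -6): (-7, -6) → (-8, -12); (8, -4) → (7, -10); (-10, -6) → (-11, -12)
T4 translate by (1, -6): (-8, -12) → (-7, -18); (7, -10) → (8, -16); (-11, -12) → (-10, -18)
T5 reflect across x = 0: (-7, -18) → (7, -18); (8, -16) → (-8, -16); (-10, -18) → (10, -18)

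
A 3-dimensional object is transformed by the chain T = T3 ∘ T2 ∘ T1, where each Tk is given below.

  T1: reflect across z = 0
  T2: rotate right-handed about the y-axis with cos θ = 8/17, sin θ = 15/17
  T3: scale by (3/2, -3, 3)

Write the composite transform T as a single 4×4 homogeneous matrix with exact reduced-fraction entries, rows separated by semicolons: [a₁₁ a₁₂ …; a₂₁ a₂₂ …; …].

T1 = [1 0 0 0; 0 1 0 0; 0 0 -1 0; 0 0 0 1]
T2·T1 = [8/17 0 -15/17 0; 0 1 0 0; -15/17 0 -8/17 0; 0 0 0 1]
T3·…·T1 = [12/17 0 -45/34 0; 0 -3 0 0; -45/17 0 -24/17 0; 0 0 0 1]

T = [12/17 0 -45/34 0; 0 -3 0 0; -45/17 0 -24/17 0; 0 0 0 1]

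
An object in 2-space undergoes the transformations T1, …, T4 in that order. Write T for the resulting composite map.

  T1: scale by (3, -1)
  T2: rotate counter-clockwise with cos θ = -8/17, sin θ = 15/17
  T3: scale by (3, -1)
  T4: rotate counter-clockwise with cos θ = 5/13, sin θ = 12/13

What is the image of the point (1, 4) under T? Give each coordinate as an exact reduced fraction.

T1 scale by (3, -1): (1, 4) → (3, -4)
T2 rotate counter-clockwise with cos θ = -8/17, sin θ = 15/17: (3, -4) → (36/17, 77/17)
T3 scale by (3, -1): (36/17, 77/17) → (108/17, -77/17)
T4 rotate counter-clockwise with cos θ = 5/13, sin θ = 12/13: (108/17, -77/17) → (1464/221, 911/221)

T(p) = (1464/221, 911/221)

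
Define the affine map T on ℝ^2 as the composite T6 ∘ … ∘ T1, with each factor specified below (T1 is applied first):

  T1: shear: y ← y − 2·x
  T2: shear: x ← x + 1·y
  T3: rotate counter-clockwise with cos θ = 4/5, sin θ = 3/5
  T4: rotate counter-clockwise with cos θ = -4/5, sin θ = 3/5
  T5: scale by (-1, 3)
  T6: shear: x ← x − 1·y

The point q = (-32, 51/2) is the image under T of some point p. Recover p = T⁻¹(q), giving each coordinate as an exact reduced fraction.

T1 = [1 0 0; -2 1 0; 0 0 1]
T2·T1 = [-1 1 0; -2 1 0; 0 0 1]
T3·…·T1 = [2/5 1/5 0; -11/5 7/5 0; 0 0 1]
T4·…·T1 = [1 -1 0; 2 -1 0; 0 0 1]
T5·…·T1 = [-1 1 0; 6 -3 0; 0 0 1]
T6·…·T1 = [-7 4 0; 6 -3 0; 0 0 1]
det M = -3; M⁻¹ = [1 4/3 0; 2 7/3 0; 0 0 1]
M⁻¹ · (-32, 51/2)ᵀ = (2, -9/2)ᵀ

p = (2, -9/2)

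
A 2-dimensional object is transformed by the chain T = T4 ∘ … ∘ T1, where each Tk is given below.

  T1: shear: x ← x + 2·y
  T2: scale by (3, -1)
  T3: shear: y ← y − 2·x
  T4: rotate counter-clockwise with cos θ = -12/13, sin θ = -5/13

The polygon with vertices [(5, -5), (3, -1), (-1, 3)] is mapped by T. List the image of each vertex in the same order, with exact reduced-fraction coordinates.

T1 shear: x ← x + 2·y: (5, -5) → (-5, -5); (3, -1) → (1, -1); (-1, 3) → (5, 3)
T2 scale by (3, -1): (-5, -5) → (-15, 5); (1, -1) → (3, 1); (5, 3) → (15, -3)
T3 shear: y ← y − 2·x: (-15, 5) → (-15, 35); (3, 1) → (3, -5); (15, -3) → (15, -33)
T4 rotate counter-clockwise with cos θ = -12/13, sin θ = -5/13: (-15, 35) → (355/13, -345/13); (3, -5) → (-61/13, 45/13); (15, -33) → (-345/13, 321/13)

image vertices: (355/13, -345/13), (-61/13, 45/13), (-345/13, 321/13)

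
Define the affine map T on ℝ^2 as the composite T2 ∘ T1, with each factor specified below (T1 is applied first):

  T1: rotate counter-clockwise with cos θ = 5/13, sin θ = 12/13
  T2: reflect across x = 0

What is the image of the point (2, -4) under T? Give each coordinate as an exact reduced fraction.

T1 rotate counter-clockwise with cos θ = 5/13, sin θ = 12/13: (2, -4) → (58/13, 4/13)
T2 reflect across x = 0: (58/13, 4/13) → (-58/13, 4/13)

T(p) = (-58/13, 4/13)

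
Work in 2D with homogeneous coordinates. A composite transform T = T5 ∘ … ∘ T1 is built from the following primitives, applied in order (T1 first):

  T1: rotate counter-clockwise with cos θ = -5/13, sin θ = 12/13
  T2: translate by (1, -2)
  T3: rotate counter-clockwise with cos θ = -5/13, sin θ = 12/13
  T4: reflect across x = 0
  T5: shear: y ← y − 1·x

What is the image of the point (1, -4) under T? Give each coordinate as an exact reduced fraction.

T(p) = (352/169, 290/169)

T1 rotate counter-clockwise with cos θ = -5/13, sin θ = 12/13: (1, -4) → (43/13, 32/13)
T2 translate by (1, -2): (43/13, 32/13) → (56/13, 6/13)
T3 rotate counter-clockwise with cos θ = -5/13, sin θ = 12/13: (56/13, 6/13) → (-352/169, 642/169)
T4 reflect across x = 0: (-352/169, 642/169) → (352/169, 642/169)
T5 shear: y ← y − 1·x: (352/169, 642/169) → (352/169, 290/169)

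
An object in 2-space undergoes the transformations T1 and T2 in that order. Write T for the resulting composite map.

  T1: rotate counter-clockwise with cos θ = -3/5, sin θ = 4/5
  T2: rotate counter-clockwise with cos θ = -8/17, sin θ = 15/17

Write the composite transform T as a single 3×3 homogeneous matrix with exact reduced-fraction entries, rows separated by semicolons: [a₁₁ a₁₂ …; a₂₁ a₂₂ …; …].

T1 = [-3/5 -4/5 0; 4/5 -3/5 0; 0 0 1]
T2·T1 = [-36/85 77/85 0; -77/85 -36/85 0; 0 0 1]

T = [-36/85 77/85 0; -77/85 -36/85 0; 0 0 1]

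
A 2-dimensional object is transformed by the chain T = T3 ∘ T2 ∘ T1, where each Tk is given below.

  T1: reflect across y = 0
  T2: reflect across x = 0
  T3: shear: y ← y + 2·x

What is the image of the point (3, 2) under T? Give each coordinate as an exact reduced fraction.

T(p) = (-3, -8)

T1 reflect across y = 0: (3, 2) → (3, -2)
T2 reflect across x = 0: (3, -2) → (-3, -2)
T3 shear: y ← y + 2·x: (-3, -2) → (-3, -8)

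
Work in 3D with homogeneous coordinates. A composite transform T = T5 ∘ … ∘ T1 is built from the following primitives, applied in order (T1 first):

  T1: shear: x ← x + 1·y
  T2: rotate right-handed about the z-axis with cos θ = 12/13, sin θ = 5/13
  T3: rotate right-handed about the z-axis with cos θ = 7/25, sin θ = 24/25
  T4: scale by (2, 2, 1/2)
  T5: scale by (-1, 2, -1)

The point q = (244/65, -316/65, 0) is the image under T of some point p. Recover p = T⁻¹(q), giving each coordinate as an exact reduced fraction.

p = (-3, 2, 0)

T1 = [1 1 0 0; 0 1 0 0; 0 0 1 0; 0 0 0 1]
T2·T1 = [12/13 7/13 0 0; 5/13 17/13 0 0; 0 0 1 0; 0 0 0 1]
T3·…·T1 = [-36/325 -359/325 0 0; 323/325 287/325 0 0; 0 0 1 0; 0 0 0 1]
T4·…·T1 = [-72/325 -718/325 0 0; 646/325 574/325 0 0; 0 0 1/2 0; 0 0 0 1]
T5·…·T1 = [72/325 718/325 0 0; 1292/325 1148/325 0 0; 0 0 -1/2 0; 0 0 0 1]
det M = 4; M⁻¹ = [-287/650 359/1300 0 0; 323/650 -9/325 0 0; 0 0 -2 0; 0 0 0 1]
M⁻¹ · (244/65, -316/65, 0)ᵀ = (-3, 2, 0)ᵀ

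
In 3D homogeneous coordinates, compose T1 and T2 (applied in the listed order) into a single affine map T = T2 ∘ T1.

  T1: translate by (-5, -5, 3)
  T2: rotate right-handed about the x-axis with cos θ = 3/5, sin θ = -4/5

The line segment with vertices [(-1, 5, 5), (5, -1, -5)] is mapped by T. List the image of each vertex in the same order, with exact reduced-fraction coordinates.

image vertices: (-6, 32/5, 24/5), (0, -26/5, 18/5)

T1 translate by (-5, -5, 3): (-1, 5, 5) → (-6, 0, 8); (5, -1, -5) → (0, -6, -2)
T2 rotate right-handed about the x-axis with cos θ = 3/5, sin θ = -4/5: (-6, 0, 8) → (-6, 32/5, 24/5); (0, -6, -2) → (0, -26/5, 18/5)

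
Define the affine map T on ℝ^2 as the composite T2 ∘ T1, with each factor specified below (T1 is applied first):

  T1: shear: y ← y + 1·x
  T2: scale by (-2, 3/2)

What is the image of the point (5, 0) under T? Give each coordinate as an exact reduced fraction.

T1 shear: y ← y + 1·x: (5, 0) → (5, 5)
T2 scale by (-2, 3/2): (5, 5) → (-10, 15/2)

T(p) = (-10, 15/2)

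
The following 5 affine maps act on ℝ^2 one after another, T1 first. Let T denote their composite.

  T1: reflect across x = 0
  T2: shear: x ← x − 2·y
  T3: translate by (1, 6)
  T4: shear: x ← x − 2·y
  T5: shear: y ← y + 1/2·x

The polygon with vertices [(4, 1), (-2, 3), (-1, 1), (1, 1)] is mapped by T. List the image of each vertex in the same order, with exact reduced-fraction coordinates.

T1 reflect across x = 0: (4, 1) → (-4, 1); (-2, 3) → (2, 3); (-1, 1) → (1, 1); (1, 1) → (-1, 1)
T2 shear: x ← x − 2·y: (-4, 1) → (-6, 1); (2, 3) → (-4, 3); (1, 1) → (-1, 1); (-1, 1) → (-3, 1)
T3 translate by (1, 6): (-6, 1) → (-5, 7); (-4, 3) → (-3, 9); (-1, 1) → (0, 7); (-3, 1) → (-2, 7)
T4 shear: x ← x − 2·y: (-5, 7) → (-19, 7); (-3, 9) → (-21, 9); (0, 7) → (-14, 7); (-2, 7) → (-16, 7)
T5 shear: y ← y + 1/2·x: (-19, 7) → (-19, -5/2); (-21, 9) → (-21, -3/2); (-14, 7) → (-14, 0); (-16, 7) → (-16, -1)

image vertices: (-19, -5/2), (-21, -3/2), (-14, 0), (-16, -1)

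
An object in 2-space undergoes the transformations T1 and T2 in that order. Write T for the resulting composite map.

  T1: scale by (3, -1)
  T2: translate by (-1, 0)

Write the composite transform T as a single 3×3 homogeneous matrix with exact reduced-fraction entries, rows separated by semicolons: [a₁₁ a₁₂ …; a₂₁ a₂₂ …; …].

T1 = [3 0 0; 0 -1 0; 0 0 1]
T2·T1 = [3 0 -1; 0 -1 0; 0 0 1]

T = [3 0 -1; 0 -1 0; 0 0 1]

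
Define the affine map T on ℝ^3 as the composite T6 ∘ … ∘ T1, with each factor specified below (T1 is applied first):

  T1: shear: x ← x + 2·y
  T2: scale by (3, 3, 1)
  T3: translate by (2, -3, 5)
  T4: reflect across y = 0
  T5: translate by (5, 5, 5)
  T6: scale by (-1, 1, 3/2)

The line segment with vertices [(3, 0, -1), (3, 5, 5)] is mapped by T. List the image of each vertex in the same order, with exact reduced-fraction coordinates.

T1 shear: x ← x + 2·y: (3, 0, -1) → (3, 0, -1); (3, 5, 5) → (13, 5, 5)
T2 scale by (3, 3, 1): (3, 0, -1) → (9, 0, -1); (13, 5, 5) → (39, 15, 5)
T3 translate by (2, -3, 5): (9, 0, -1) → (11, -3, 4); (39, 15, 5) → (41, 12, 10)
T4 reflect across y = 0: (11, -3, 4) → (11, 3, 4); (41, 12, 10) → (41, -12, 10)
T5 translate by (5, 5, 5): (11, 3, 4) → (16, 8, 9); (41, -12, 10) → (46, -7, 15)
T6 scale by (-1, 1, 3/2): (16, 8, 9) → (-16, 8, 27/2); (46, -7, 15) → (-46, -7, 45/2)

image vertices: (-16, 8, 27/2), (-46, -7, 45/2)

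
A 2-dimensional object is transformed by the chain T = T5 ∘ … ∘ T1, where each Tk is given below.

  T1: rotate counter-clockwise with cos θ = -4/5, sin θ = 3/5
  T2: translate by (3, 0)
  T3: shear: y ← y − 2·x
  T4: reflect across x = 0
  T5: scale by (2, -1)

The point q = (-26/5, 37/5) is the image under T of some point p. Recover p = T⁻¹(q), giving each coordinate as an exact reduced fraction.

T1 = [-4/5 -3/5 0; 3/5 -4/5 0; 0 0 1]
T2·T1 = [-4/5 -3/5 3; 3/5 -4/5 0; 0 0 1]
T3·…·T1 = [-4/5 -3/5 3; 11/5 2/5 -6; 0 0 1]
T4·…·T1 = [4/5 3/5 -3; 11/5 2/5 -6; 0 0 1]
T5·…·T1 = [8/5 6/5 -6; -11/5 -2/5 6; 0 0 1]
det M = 2; M⁻¹ = [-1/5 -3/5 12/5; 11/10 4/5 9/5; 0 0 1]
M⁻¹ · (-26/5, 37/5)ᵀ = (-1, 2)ᵀ

p = (-1, 2)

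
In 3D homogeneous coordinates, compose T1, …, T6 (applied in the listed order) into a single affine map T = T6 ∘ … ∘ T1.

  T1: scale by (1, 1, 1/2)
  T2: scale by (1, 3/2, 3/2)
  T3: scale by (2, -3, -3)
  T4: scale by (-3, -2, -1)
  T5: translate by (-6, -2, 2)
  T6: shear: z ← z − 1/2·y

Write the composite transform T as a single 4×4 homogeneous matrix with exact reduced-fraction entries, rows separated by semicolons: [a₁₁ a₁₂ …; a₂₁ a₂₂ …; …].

T = [-6 0 0 -6; 0 9 0 -2; 0 -9/2 9/4 3; 0 0 0 1]

T1 = [1 0 0 0; 0 1 0 0; 0 0 1/2 0; 0 0 0 1]
T2·T1 = [1 0 0 0; 0 3/2 0 0; 0 0 3/4 0; 0 0 0 1]
T3·…·T1 = [2 0 0 0; 0 -9/2 0 0; 0 0 -9/4 0; 0 0 0 1]
T4·…·T1 = [-6 0 0 0; 0 9 0 0; 0 0 9/4 0; 0 0 0 1]
T5·…·T1 = [-6 0 0 -6; 0 9 0 -2; 0 0 9/4 2; 0 0 0 1]
T6·…·T1 = [-6 0 0 -6; 0 9 0 -2; 0 -9/2 9/4 3; 0 0 0 1]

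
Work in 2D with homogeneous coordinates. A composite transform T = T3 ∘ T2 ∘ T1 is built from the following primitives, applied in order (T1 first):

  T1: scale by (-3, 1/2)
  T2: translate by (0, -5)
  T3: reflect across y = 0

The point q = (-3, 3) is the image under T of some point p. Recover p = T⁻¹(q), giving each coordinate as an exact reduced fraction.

T1 = [-3 0 0; 0 1/2 0; 0 0 1]
T2·T1 = [-3 0 0; 0 1/2 -5; 0 0 1]
T3·…·T1 = [-3 0 0; 0 -1/2 5; 0 0 1]
det M = 3/2; M⁻¹ = [-1/3 0 0; 0 -2 10; 0 0 1]
M⁻¹ · (-3, 3)ᵀ = (1, 4)ᵀ

p = (1, 4)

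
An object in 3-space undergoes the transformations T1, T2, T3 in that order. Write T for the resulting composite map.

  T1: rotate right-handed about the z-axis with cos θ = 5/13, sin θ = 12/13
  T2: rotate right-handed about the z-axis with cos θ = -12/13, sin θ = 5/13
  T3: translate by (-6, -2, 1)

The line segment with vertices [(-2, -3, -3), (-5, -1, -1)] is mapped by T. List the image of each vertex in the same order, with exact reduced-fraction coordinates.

T1 rotate right-handed about the z-axis with cos θ = 5/13, sin θ = 12/13: (-2, -3, -3) → (2, -3, -3); (-5, -1, -1) → (-1, -5, -1)
T2 rotate right-handed about the z-axis with cos θ = -12/13, sin θ = 5/13: (2, -3, -3) → (-9/13, 46/13, -3); (-1, -5, -1) → (37/13, 55/13, -1)
T3 translate by (-6, -2, 1): (-9/13, 46/13, -3) → (-87/13, 20/13, -2); (37/13, 55/13, -1) → (-41/13, 29/13, 0)

image vertices: (-87/13, 20/13, -2), (-41/13, 29/13, 0)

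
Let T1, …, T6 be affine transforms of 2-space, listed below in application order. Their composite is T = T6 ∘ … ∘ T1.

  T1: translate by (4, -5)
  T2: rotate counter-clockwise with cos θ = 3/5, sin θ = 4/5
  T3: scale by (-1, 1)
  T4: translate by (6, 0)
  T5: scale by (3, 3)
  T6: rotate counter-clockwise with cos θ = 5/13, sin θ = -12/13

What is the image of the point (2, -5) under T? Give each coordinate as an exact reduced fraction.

T(p) = (-636/65, 918/65)

T1 translate by (4, -5): (2, -5) → (6, -10)
T2 rotate counter-clockwise with cos θ = 3/5, sin θ = 4/5: (6, -10) → (58/5, -6/5)
T3 scale by (-1, 1): (58/5, -6/5) → (-58/5, -6/5)
T4 translate by (6, 0): (-58/5, -6/5) → (-28/5, -6/5)
T5 scale by (3, 3): (-28/5, -6/5) → (-84/5, -18/5)
T6 rotate counter-clockwise with cos θ = 5/13, sin θ = -12/13: (-84/5, -18/5) → (-636/65, 918/65)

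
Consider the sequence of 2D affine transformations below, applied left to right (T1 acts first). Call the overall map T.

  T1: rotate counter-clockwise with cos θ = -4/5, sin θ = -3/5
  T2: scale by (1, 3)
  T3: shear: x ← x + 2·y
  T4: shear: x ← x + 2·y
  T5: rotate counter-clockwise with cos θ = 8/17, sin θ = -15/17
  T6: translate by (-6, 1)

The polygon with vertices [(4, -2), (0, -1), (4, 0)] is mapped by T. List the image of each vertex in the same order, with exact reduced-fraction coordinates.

T1 rotate counter-clockwise with cos θ = -4/5, sin θ = -3/5: (4, -2) → (-22/5, -4/5); (0, -1) → (-3/5, 4/5); (4, 0) → (-16/5, -12/5)
T2 scale by (1, 3): (-22/5, -4/5) → (-22/5, -12/5); (-3/5, 4/5) → (-3/5, 12/5); (-16/5, -12/5) → (-16/5, -36/5)
T3 shear: x ← x + 2·y: (-22/5, -12/5) → (-46/5, -12/5); (-3/5, 12/5) → (21/5, 12/5); (-16/5, -36/5) → (-88/5, -36/5)
T4 shear: x ← x + 2·y: (-46/5, -12/5) → (-14, -12/5); (21/5, 12/5) → (9, 12/5); (-88/5, -36/5) → (-32, -36/5)
T5 rotate counter-clockwise with cos θ = 8/17, sin θ = -15/17: (-14, -12/5) → (-148/17, 954/85); (9, 12/5) → (108/17, -579/85); (-32, -36/5) → (-364/17, 2112/85)
T6 translate by (-6, 1): (-148/17, 954/85) → (-250/17, 1039/85); (108/17, -579/85) → (6/17, -494/85); (-364/17, 2112/85) → (-466/17, 2197/85)

image vertices: (-250/17, 1039/85), (6/17, -494/85), (-466/17, 2197/85)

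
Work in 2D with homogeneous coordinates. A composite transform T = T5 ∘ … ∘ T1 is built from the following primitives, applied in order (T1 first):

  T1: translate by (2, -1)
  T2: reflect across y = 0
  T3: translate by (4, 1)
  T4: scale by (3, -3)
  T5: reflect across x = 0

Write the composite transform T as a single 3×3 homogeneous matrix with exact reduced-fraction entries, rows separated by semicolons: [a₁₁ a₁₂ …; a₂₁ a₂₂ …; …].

T1 = [1 0 2; 0 1 -1; 0 0 1]
T2·T1 = [1 0 2; 0 -1 1; 0 0 1]
T3·…·T1 = [1 0 6; 0 -1 2; 0 0 1]
T4·…·T1 = [3 0 18; 0 3 -6; 0 0 1]
T5·…·T1 = [-3 0 -18; 0 3 -6; 0 0 1]

T = [-3 0 -18; 0 3 -6; 0 0 1]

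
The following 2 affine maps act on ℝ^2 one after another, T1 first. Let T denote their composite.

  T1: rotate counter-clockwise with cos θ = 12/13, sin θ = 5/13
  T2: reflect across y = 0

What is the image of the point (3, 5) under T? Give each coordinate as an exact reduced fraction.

T(p) = (11/13, -75/13)

T1 rotate counter-clockwise with cos θ = 12/13, sin θ = 5/13: (3, 5) → (11/13, 75/13)
T2 reflect across y = 0: (11/13, 75/13) → (11/13, -75/13)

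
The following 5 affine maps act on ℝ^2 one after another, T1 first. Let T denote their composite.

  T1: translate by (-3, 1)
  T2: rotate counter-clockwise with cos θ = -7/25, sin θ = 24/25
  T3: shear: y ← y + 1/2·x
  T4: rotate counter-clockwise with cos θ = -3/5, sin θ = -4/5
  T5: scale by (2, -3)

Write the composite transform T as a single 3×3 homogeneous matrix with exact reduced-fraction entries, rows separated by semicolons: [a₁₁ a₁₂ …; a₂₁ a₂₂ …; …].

T = [206/125 -8/125 -626/125; 201/250 -459/125 -1521/250; 0 0 1]

T1 = [1 0 -3; 0 1 1; 0 0 1]
T2·T1 = [-7/25 -24/25 -3/25; 24/25 -7/25 -79/25; 0 0 1]
T3·…·T1 = [-7/25 -24/25 -3/25; 41/50 -19/25 -161/50; 0 0 1]
T4·…·T1 = [103/125 -4/125 -313/125; -67/250 153/125 507/250; 0 0 1]
T5·…·T1 = [206/125 -8/125 -626/125; 201/250 -459/125 -1521/250; 0 0 1]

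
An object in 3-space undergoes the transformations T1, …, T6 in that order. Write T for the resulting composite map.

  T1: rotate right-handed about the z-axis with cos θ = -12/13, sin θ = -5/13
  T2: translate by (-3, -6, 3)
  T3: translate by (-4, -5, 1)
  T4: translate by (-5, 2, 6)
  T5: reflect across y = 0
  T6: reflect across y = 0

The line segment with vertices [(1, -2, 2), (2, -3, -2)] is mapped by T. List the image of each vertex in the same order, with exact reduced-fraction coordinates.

image vertices: (-178/13, -98/13, 12), (-15, -7, 8)

T1 rotate right-handed about the z-axis with cos θ = -12/13, sin θ = -5/13: (1, -2, 2) → (-22/13, 19/13, 2); (2, -3, -2) → (-3, 2, -2)
T2 translate by (-3, -6, 3): (-22/13, 19/13, 2) → (-61/13, -59/13, 5); (-3, 2, -2) → (-6, -4, 1)
T3 translate by (-4, -5, 1): (-61/13, -59/13, 5) → (-113/13, -124/13, 6); (-6, -4, 1) → (-10, -9, 2)
T4 translate by (-5, 2, 6): (-113/13, -124/13, 6) → (-178/13, -98/13, 12); (-10, -9, 2) → (-15, -7, 8)
T5 reflect across y = 0: (-178/13, -98/13, 12) → (-178/13, 98/13, 12); (-15, -7, 8) → (-15, 7, 8)
T6 reflect across y = 0: (-178/13, 98/13, 12) → (-178/13, -98/13, 12); (-15, 7, 8) → (-15, -7, 8)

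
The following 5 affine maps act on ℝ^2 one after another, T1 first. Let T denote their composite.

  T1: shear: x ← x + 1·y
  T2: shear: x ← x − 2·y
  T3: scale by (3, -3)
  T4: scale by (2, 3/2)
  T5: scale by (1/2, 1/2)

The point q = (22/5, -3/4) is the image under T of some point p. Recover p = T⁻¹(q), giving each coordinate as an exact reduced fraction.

p = (9/5, 1/3)

T1 = [1 1 0; 0 1 0; 0 0 1]
T2·T1 = [1 -1 0; 0 1 0; 0 0 1]
T3·…·T1 = [3 -3 0; 0 -3 0; 0 0 1]
T4·…·T1 = [6 -6 0; 0 -9/2 0; 0 0 1]
T5·…·T1 = [3 -3 0; 0 -9/4 0; 0 0 1]
det M = -27/4; M⁻¹ = [1/3 -4/9 0; 0 -4/9 0; 0 0 1]
M⁻¹ · (22/5, -3/4)ᵀ = (9/5, 1/3)ᵀ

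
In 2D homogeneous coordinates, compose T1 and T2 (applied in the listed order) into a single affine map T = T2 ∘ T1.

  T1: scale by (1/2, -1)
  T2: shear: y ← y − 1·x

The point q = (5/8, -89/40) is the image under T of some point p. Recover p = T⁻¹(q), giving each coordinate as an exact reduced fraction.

p = (5/4, 8/5)

T1 = [1/2 0 0; 0 -1 0; 0 0 1]
T2·T1 = [1/2 0 0; -1/2 -1 0; 0 0 1]
det M = -1/2; M⁻¹ = [2 0 0; -1 -1 0; 0 0 1]
M⁻¹ · (5/8, -89/40)ᵀ = (5/4, 8/5)ᵀ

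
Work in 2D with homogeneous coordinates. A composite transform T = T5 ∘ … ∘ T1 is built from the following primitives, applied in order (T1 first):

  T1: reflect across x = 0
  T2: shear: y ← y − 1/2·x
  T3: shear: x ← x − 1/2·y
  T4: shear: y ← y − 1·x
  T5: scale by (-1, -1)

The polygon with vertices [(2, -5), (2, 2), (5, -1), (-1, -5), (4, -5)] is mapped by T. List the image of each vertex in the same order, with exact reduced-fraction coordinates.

T1 reflect across x = 0: (2, -5) → (-2, -5); (2, 2) → (-2, 2); (5, -1) → (-5, -1); (-1, -5) → (1, -5); (4, -5) → (-4, -5)
T2 shear: y ← y − 1/2·x: (-2, -5) → (-2, -4); (-2, 2) → (-2, 3); (-5, -1) → (-5, 3/2); (1, -5) → (1, -11/2); (-4, -5) → (-4, -3)
T3 shear: x ← x − 1/2·y: (-2, -4) → (0, -4); (-2, 3) → (-7/2, 3); (-5, 3/2) → (-23/4, 3/2); (1, -11/2) → (15/4, -11/2); (-4, -3) → (-5/2, -3)
T4 shear: y ← y − 1·x: (0, -4) → (0, -4); (-7/2, 3) → (-7/2, 13/2); (-23/4, 3/2) → (-23/4, 29/4); (15/4, -11/2) → (15/4, -37/4); (-5/2, -3) → (-5/2, -1/2)
T5 scale by (-1, -1): (0, -4) → (0, 4); (-7/2, 13/2) → (7/2, -13/2); (-23/4, 29/4) → (23/4, -29/4); (15/4, -37/4) → (-15/4, 37/4); (-5/2, -1/2) → (5/2, 1/2)

image vertices: (0, 4), (7/2, -13/2), (23/4, -29/4), (-15/4, 37/4), (5/2, 1/2)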